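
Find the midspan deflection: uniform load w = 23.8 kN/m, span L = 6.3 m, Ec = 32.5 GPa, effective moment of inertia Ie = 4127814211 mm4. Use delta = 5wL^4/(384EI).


Convert: L = 6.3 m = 6300 mm, Ec = 32.5 GPa = 32500 MPa
delta = 5 * 23.8 * 6300^4 / (384 * 32500 * 4127814211)
= 3.64 mm

3.64


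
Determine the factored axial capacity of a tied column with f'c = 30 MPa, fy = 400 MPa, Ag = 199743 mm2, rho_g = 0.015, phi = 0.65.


Ast = rho * Ag = 0.015 * 199743 = 2996.145 mm2
phi*Pn = 0.65 * 0.80 * (0.85 * 30 * (199743 - 2996.145) + 400 * 2996.145) / 1000
= 3232.06 kN

3232.06


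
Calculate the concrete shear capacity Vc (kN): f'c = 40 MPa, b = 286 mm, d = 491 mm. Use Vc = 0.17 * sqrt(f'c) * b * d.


Vc = 0.17 * sqrt(40) * 286 * 491 / 1000
= 150.98 kN

150.98


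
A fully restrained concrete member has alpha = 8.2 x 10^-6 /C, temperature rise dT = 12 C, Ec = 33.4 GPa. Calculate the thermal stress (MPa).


sigma = alpha * dT * Ec
= 8.2e-6 * 12 * 33.4 * 1000
= 3.287 MPa

3.287


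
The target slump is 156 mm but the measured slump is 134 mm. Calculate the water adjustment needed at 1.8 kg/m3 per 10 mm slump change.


Difference = 156 - 134 = 22 mm
Water adjustment = 22 * 1.8 / 10 = 4.0 kg/m3

4.0


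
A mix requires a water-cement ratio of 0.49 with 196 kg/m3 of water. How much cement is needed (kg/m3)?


Cement = water / (w/c)
= 196 / 0.49
= 400.0 kg/m3

400.0


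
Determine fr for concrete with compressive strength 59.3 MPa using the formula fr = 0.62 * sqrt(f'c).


fr = 0.62 * sqrt(59.3)
= 4.774 MPa

4.774


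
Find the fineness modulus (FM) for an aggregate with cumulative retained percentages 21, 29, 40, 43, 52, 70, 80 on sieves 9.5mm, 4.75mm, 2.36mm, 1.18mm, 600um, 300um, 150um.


FM = sum(cumulative % retained) / 100
= 335 / 100
= 3.35

3.35


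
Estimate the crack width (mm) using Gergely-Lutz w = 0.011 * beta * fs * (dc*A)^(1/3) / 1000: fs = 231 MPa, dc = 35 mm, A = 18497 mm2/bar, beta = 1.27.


w = 0.011 * beta * fs * (dc * A)^(1/3) / 1000
= 0.011 * 1.27 * 231 * (35 * 18497)^(1/3) / 1000
= 0.279 mm

0.279


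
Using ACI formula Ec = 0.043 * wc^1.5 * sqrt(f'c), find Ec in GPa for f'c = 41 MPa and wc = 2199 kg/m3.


Ec = 0.043 * 2199^1.5 * sqrt(41) / 1000
= 28.39 GPa

28.39


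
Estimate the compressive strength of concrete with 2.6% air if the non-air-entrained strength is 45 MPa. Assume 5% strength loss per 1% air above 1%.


Strength loss = (2.6 - 1) * 5 = 8.0%
f'c = 45 * (1 - 8.0/100)
= 41.4 MPa

41.4


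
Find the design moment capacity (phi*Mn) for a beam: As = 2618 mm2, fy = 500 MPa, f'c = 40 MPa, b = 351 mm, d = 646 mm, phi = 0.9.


a = As * fy / (0.85 * f'c * b)
= 2618 * 500 / (0.85 * 40 * 351)
= 109.6866 mm
Mn = As * fy * (d - a/2) / 10^6
= 773.8241 kN-m
phi*Mn = 0.9 * 773.8241 = 696.44 kN-m

696.44


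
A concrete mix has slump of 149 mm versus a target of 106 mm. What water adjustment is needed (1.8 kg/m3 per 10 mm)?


Difference = 106 - 149 = -43 mm
Water adjustment = -43 * 1.8 / 10 = -7.7 kg/m3

-7.7


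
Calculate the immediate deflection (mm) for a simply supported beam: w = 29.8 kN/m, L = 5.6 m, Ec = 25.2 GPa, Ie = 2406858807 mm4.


Convert: L = 5.6 m = 5600 mm, Ec = 25.2 GPa = 25200 MPa
delta = 5 * 29.8 * 5600^4 / (384 * 25200 * 2406858807)
= 6.29 mm

6.29


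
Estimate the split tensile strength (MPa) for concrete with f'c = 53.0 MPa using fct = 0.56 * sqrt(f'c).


fct = 0.56 * sqrt(53.0)
= 0.56 * 7.28
= 4.077 MPa

4.077


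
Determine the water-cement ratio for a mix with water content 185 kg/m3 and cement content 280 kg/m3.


w/c = water / cement
w/c = 185 / 280 = 0.661

0.661


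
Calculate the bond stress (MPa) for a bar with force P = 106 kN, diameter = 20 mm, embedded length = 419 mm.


u = P / (pi * db * ld)
= 106 * 1000 / (pi * 20 * 419)
= 4.026 MPa

4.026


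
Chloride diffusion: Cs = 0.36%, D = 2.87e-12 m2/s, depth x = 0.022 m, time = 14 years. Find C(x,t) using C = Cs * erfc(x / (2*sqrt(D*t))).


t_seconds = 14 * 365.25 * 24 * 3600 = 441806400.0 s
arg = 0.022 / (2 * sqrt(2.87e-12 * 441806400.0))
= 0.3089
erfc(0.3089) = 0.6622
C = 0.36 * 0.6622 = 0.2384%

0.2384


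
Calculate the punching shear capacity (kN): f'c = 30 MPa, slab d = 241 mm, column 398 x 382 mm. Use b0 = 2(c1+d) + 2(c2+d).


b0 = 2*(398 + 241) + 2*(382 + 241) = 2524 mm
Vc = 0.33 * sqrt(30) * 2524 * 241 / 1000
= 1099.46 kN

1099.46


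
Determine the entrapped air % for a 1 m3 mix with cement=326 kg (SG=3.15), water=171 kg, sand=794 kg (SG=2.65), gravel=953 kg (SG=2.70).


Vol cement = 326 / (3.15 * 1000) = 0.103492 m3
Vol water = 171 / 1000 = 0.171 m3
Vol sand = 794 / (2.65 * 1000) = 0.299623 m3
Vol gravel = 953 / (2.70 * 1000) = 0.352963 m3
Total solid + water volume = 0.927078 m3
Air = (1 - 0.927078) * 100 = 7.29%

7.29


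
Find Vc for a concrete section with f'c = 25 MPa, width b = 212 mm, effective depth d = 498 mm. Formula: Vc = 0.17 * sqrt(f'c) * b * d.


Vc = 0.17 * sqrt(25) * 212 * 498 / 1000
= 89.74 kN

89.74


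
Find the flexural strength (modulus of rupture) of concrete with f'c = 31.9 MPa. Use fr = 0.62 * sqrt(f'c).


fr = 0.62 * sqrt(31.9)
= 3.502 MPa

3.502


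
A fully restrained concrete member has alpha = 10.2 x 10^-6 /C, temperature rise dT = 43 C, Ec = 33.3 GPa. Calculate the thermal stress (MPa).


sigma = alpha * dT * Ec
= 10.2e-6 * 43 * 33.3 * 1000
= 14.605 MPa

14.605


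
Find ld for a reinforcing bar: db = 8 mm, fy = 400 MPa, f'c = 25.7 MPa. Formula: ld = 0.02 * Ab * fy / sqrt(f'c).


Ab = pi * 8^2 / 4 = 50.265 mm2
ld = 0.02 * 50.265 * 400 / sqrt(25.7)
= 79.3 mm

79.3


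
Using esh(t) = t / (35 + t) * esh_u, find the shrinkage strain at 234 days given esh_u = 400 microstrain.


esh(234) = 234 / (35 + 234) * 400
= 234 / 269 * 400
= 348.0 microstrain

348.0


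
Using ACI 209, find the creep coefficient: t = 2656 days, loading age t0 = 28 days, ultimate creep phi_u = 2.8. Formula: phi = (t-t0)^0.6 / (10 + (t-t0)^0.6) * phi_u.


dt = 2656 - 28 = 2628
phi = 2628^0.6 / (10 + 2628^0.6) * 2.8
= 2.572

2.572


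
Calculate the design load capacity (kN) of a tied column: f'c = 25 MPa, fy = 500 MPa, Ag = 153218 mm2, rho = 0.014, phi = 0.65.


Ast = rho * Ag = 0.014 * 153218 = 2145.052 mm2
phi*Pn = 0.65 * 0.80 * (0.85 * 25 * (153218 - 2145.052) + 500 * 2145.052) / 1000
= 2227.07 kN

2227.07


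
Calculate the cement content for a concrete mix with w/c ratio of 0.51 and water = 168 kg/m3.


Cement = water / (w/c)
= 168 / 0.51
= 329.4 kg/m3

329.4


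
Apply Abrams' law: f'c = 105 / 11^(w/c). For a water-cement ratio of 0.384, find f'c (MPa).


f'c = 105 / 11^0.384
= 105 / 2.511
= 41.81 MPa

41.81


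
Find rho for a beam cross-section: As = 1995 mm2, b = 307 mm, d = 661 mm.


rho = As / (b * d)
= 1995 / (307 * 661)
= 0.0098

0.0098


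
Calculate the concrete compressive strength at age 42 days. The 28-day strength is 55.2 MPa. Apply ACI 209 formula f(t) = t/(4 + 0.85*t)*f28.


f(42) = 42 / (4 + 0.85 * 42) * 55.2
= 42 / 39.7 * 55.2
= 58.4 MPa

58.4


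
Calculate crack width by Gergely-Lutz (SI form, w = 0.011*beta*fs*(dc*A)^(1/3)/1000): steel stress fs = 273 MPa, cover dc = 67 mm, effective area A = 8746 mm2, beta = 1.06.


w = 0.011 * beta * fs * (dc * A)^(1/3) / 1000
= 0.011 * 1.06 * 273 * (67 * 8746)^(1/3) / 1000
= 0.266 mm

0.266


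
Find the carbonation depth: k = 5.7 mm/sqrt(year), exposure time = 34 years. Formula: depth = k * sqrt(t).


depth = k * sqrt(t)
= 5.7 * sqrt(34)
= 33.24 mm

33.24


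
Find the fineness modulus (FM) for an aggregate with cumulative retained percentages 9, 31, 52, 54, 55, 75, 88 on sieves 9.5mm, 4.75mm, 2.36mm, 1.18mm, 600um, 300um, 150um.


FM = sum(cumulative % retained) / 100
= 364 / 100
= 3.64

3.64


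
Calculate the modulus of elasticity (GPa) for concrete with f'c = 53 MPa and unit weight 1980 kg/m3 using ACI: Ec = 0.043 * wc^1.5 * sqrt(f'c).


Ec = 0.043 * 1980^1.5 * sqrt(53) / 1000
= 27.58 GPa

27.58


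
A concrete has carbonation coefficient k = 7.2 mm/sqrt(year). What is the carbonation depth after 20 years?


depth = k * sqrt(t)
= 7.2 * sqrt(20)
= 32.2 mm

32.2


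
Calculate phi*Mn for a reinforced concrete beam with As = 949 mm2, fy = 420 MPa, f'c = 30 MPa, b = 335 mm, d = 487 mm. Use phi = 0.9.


a = As * fy / (0.85 * f'c * b)
= 949 * 420 / (0.85 * 30 * 335)
= 46.6585 mm
Mn = As * fy * (d - a/2) / 10^6
= 184.8099 kN-m
phi*Mn = 0.9 * 184.8099 = 166.33 kN-m

166.33


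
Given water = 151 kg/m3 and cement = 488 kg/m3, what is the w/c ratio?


w/c = water / cement
w/c = 151 / 488 = 0.309

0.309


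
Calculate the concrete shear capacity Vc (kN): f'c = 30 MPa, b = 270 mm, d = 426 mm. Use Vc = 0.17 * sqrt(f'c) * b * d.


Vc = 0.17 * sqrt(30) * 270 * 426 / 1000
= 107.1 kN

107.1


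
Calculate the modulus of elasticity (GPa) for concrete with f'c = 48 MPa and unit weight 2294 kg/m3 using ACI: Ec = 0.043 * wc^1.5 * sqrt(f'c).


Ec = 0.043 * 2294^1.5 * sqrt(48) / 1000
= 32.73 GPa

32.73


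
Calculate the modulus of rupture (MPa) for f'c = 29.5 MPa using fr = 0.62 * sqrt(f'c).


fr = 0.62 * sqrt(29.5)
= 3.367 MPa

3.367


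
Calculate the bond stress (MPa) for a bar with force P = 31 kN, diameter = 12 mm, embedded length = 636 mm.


u = P / (pi * db * ld)
= 31 * 1000 / (pi * 12 * 636)
= 1.293 MPa

1.293


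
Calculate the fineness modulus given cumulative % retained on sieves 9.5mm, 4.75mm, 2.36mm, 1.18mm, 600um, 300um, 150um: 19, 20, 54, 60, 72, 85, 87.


FM = sum(cumulative % retained) / 100
= 397 / 100
= 3.97

3.97


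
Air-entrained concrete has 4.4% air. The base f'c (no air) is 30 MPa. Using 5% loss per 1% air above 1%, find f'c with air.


Strength loss = (4.4 - 1) * 5 = 17.0%
f'c = 30 * (1 - 17.0/100)
= 24.9 MPa

24.9


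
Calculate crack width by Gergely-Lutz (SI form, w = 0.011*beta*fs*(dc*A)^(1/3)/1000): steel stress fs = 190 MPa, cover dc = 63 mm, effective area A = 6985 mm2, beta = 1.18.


w = 0.011 * beta * fs * (dc * A)^(1/3) / 1000
= 0.011 * 1.18 * 190 * (63 * 6985)^(1/3) / 1000
= 0.188 mm

0.188


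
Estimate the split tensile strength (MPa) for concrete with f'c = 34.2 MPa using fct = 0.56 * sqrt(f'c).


fct = 0.56 * sqrt(34.2)
= 0.56 * 5.848
= 3.275 MPa

3.275


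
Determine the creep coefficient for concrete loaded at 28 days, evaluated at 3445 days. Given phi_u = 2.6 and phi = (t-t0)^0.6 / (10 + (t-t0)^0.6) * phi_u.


dt = 3445 - 28 = 3417
phi = 3417^0.6 / (10 + 3417^0.6) * 2.6
= 2.417

2.417


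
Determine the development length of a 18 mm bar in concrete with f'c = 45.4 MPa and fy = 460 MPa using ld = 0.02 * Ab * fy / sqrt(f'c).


Ab = pi * 18^2 / 4 = 254.469 mm2
ld = 0.02 * 254.469 * 460 / sqrt(45.4)
= 347.5 mm

347.5


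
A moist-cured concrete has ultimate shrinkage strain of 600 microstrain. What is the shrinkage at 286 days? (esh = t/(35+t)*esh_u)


esh(286) = 286 / (35 + 286) * 600
= 286 / 321 * 600
= 534.6 microstrain

534.6


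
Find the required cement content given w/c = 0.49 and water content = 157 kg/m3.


Cement = water / (w/c)
= 157 / 0.49
= 320.4 kg/m3

320.4


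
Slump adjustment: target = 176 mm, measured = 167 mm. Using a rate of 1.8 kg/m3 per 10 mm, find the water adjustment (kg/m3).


Difference = 176 - 167 = 9 mm
Water adjustment = 9 * 1.8 / 10 = 1.6 kg/m3

1.6


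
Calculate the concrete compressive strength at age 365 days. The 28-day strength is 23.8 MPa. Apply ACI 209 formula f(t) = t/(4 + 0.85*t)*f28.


f(365) = 365 / (4 + 0.85 * 365) * 23.8
= 365 / 314.25 * 23.8
= 27.64 MPa

27.64


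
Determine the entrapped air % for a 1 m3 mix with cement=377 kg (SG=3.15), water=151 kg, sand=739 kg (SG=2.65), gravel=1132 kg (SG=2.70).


Vol cement = 377 / (3.15 * 1000) = 0.119683 m3
Vol water = 151 / 1000 = 0.151 m3
Vol sand = 739 / (2.65 * 1000) = 0.278868 m3
Vol gravel = 1132 / (2.70 * 1000) = 0.419259 m3
Total solid + water volume = 0.96881 m3
Air = (1 - 0.96881) * 100 = 3.12%

3.12


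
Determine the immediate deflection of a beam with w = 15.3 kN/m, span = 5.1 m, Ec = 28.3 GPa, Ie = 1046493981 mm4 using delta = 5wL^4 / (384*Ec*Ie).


Convert: L = 5.1 m = 5100 mm, Ec = 28.3 GPa = 28300 MPa
delta = 5 * 15.3 * 5100^4 / (384 * 28300 * 1046493981)
= 4.55 mm

4.55


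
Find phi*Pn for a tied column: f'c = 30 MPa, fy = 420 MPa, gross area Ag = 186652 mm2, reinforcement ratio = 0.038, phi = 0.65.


Ast = rho * Ag = 0.038 * 186652 = 7092.776 mm2
phi*Pn = 0.65 * 0.80 * (0.85 * 30 * (186652 - 7092.776) + 420 * 7092.776) / 1000
= 3930.02 kN

3930.02


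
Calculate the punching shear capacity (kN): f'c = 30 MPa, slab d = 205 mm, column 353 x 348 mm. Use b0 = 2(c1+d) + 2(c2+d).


b0 = 2*(353 + 205) + 2*(348 + 205) = 2222 mm
Vc = 0.33 * sqrt(30) * 2222 * 205 / 1000
= 823.33 kN

823.33


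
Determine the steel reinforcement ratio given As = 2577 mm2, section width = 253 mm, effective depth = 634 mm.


rho = As / (b * d)
= 2577 / (253 * 634)
= 0.0161

0.0161


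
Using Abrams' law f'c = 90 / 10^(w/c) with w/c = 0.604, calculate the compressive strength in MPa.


f'c = 90 / 10^0.604
= 90 / 4.018
= 22.4 MPa

22.4


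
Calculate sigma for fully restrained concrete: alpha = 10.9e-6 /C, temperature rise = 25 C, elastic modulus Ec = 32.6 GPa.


sigma = alpha * dT * Ec
= 10.9e-6 * 25 * 32.6 * 1000
= 8.884 MPa

8.884


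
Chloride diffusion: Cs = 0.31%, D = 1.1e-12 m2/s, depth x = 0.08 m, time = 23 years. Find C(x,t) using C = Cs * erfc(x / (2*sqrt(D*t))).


t_seconds = 23 * 365.25 * 24 * 3600 = 725824800.0 s
arg = 0.08 / (2 * sqrt(1.1e-12 * 725824800.0))
= 1.4156
erfc(1.4156) = 0.0453
C = 0.31 * 0.0453 = 0.014%

0.014


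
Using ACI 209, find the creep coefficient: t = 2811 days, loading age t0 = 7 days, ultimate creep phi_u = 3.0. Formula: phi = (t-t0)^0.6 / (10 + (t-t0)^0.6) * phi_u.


dt = 2811 - 7 = 2804
phi = 2804^0.6 / (10 + 2804^0.6) * 3.0
= 2.764

2.764


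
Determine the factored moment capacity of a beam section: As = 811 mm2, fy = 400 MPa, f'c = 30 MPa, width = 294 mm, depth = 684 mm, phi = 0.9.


a = As * fy / (0.85 * f'c * b)
= 811 * 400 / (0.85 * 30 * 294)
= 43.2706 mm
Mn = As * fy * (d - a/2) / 10^6
= 214.8711 kN-m
phi*Mn = 0.9 * 214.8711 = 193.38 kN-m

193.38


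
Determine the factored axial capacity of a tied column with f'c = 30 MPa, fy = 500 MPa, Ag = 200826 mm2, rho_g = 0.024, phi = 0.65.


Ast = rho * Ag = 0.024 * 200826 = 4819.824 mm2
phi*Pn = 0.65 * 0.80 * (0.85 * 30 * (200826 - 4819.824) + 500 * 4819.824) / 1000
= 3852.2 kN

3852.2


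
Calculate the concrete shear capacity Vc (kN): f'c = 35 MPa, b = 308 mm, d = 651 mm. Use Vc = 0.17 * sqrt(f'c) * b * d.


Vc = 0.17 * sqrt(35) * 308 * 651 / 1000
= 201.66 kN

201.66


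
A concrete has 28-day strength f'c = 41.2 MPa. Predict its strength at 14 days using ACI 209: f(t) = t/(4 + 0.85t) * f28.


f(14) = 14 / (4 + 0.85 * 14) * 41.2
= 14 / 15.9 * 41.2
= 36.28 MPa

36.28


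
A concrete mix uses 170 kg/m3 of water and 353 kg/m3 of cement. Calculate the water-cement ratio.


w/c = water / cement
w/c = 170 / 353 = 0.482

0.482


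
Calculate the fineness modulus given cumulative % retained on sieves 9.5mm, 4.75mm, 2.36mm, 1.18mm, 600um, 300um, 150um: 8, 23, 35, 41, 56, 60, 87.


FM = sum(cumulative % retained) / 100
= 310 / 100
= 3.1

3.1


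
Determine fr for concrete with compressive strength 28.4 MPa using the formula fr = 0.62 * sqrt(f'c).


fr = 0.62 * sqrt(28.4)
= 3.304 MPa

3.304


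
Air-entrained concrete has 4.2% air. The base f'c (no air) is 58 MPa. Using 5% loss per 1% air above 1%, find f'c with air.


Strength loss = (4.2 - 1) * 5 = 16.0%
f'c = 58 * (1 - 16.0/100)
= 48.72 MPa

48.72


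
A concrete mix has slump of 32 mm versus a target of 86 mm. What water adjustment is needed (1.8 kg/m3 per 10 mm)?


Difference = 86 - 32 = 54 mm
Water adjustment = 54 * 1.8 / 10 = 9.7 kg/m3

9.7


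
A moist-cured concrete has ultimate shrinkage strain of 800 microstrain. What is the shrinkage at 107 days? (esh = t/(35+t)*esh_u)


esh(107) = 107 / (35 + 107) * 800
= 107 / 142 * 800
= 602.8 microstrain

602.8


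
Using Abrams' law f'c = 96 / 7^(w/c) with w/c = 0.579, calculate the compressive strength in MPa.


f'c = 96 / 7^0.579
= 96 / 3.085
= 31.11 MPa

31.11


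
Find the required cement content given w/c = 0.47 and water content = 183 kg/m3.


Cement = water / (w/c)
= 183 / 0.47
= 389.4 kg/m3

389.4


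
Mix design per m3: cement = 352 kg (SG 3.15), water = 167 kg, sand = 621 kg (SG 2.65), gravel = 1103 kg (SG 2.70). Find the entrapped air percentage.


Vol cement = 352 / (3.15 * 1000) = 0.111746 m3
Vol water = 167 / 1000 = 0.167 m3
Vol sand = 621 / (2.65 * 1000) = 0.23434 m3
Vol gravel = 1103 / (2.70 * 1000) = 0.408519 m3
Total solid + water volume = 0.921604 m3
Air = (1 - 0.921604) * 100 = 7.84%

7.84


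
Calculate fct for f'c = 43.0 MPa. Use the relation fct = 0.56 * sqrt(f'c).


fct = 0.56 * sqrt(43.0)
= 0.56 * 6.557
= 3.672 MPa

3.672


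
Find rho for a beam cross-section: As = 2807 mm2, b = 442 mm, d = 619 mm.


rho = As / (b * d)
= 2807 / (442 * 619)
= 0.0103

0.0103


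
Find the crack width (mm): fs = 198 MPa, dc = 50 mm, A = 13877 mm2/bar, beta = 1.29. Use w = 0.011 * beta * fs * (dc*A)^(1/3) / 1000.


w = 0.011 * beta * fs * (dc * A)^(1/3) / 1000
= 0.011 * 1.29 * 198 * (50 * 13877)^(1/3) / 1000
= 0.249 mm

0.249


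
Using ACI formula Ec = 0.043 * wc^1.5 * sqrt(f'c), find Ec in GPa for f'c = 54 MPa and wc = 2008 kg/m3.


Ec = 0.043 * 2008^1.5 * sqrt(54) / 1000
= 28.43 GPa

28.43


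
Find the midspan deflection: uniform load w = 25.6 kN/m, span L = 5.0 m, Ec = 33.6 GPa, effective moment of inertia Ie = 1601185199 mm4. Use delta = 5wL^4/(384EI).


Convert: L = 5.0 m = 5000 mm, Ec = 33.6 GPa = 33600 MPa
delta = 5 * 25.6 * 5000^4 / (384 * 33600 * 1601185199)
= 3.87 mm

3.87


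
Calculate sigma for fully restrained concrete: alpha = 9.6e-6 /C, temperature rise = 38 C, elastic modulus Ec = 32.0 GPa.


sigma = alpha * dT * Ec
= 9.6e-6 * 38 * 32.0 * 1000
= 11.674 MPa

11.674


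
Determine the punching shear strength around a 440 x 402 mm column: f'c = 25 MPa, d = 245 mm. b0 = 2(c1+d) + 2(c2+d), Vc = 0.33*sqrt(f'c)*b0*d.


b0 = 2*(440 + 245) + 2*(402 + 245) = 2664 mm
Vc = 0.33 * sqrt(25) * 2664 * 245 / 1000
= 1076.92 kN

1076.92


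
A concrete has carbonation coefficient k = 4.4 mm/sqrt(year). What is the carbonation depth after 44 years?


depth = k * sqrt(t)
= 4.4 * sqrt(44)
= 29.19 mm

29.19


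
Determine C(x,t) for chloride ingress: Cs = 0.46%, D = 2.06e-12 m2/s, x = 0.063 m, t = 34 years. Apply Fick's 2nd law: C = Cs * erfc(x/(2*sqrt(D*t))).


t_seconds = 34 * 365.25 * 24 * 3600 = 1072958400.0 s
arg = 0.063 / (2 * sqrt(2.06e-12 * 1072958400.0))
= 0.67
erfc(0.67) = 0.3434
C = 0.46 * 0.3434 = 0.1579%

0.1579


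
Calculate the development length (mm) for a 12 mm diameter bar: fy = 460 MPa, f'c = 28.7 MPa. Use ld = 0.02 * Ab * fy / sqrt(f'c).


Ab = pi * 12^2 / 4 = 113.097 mm2
ld = 0.02 * 113.097 * 460 / sqrt(28.7)
= 194.2 mm

194.2


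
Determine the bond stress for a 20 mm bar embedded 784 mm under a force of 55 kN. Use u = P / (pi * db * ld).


u = P / (pi * db * ld)
= 55 * 1000 / (pi * 20 * 784)
= 1.117 MPa

1.117


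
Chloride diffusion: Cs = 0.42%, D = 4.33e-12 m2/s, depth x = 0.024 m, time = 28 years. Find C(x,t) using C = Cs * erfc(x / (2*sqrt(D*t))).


t_seconds = 28 * 365.25 * 24 * 3600 = 883612800.0 s
arg = 0.024 / (2 * sqrt(4.33e-12 * 883612800.0))
= 0.194
erfc(0.194) = 0.7838
C = 0.42 * 0.7838 = 0.3292%

0.3292


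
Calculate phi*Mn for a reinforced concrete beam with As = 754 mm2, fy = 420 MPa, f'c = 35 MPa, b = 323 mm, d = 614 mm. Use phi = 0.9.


a = As * fy / (0.85 * f'c * b)
= 754 * 420 / (0.85 * 35 * 323)
= 32.9557 mm
Mn = As * fy * (d - a/2) / 10^6
= 189.2233 kN-m
phi*Mn = 0.9 * 189.2233 = 170.3 kN-m

170.3


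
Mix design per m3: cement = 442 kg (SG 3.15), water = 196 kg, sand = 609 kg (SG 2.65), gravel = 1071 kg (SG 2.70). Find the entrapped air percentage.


Vol cement = 442 / (3.15 * 1000) = 0.140317 m3
Vol water = 196 / 1000 = 0.196 m3
Vol sand = 609 / (2.65 * 1000) = 0.229811 m3
Vol gravel = 1071 / (2.70 * 1000) = 0.396667 m3
Total solid + water volume = 0.962795 m3
Air = (1 - 0.962795) * 100 = 3.72%

3.72


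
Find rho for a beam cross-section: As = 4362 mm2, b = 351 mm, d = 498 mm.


rho = As / (b * d)
= 4362 / (351 * 498)
= 0.025

0.025


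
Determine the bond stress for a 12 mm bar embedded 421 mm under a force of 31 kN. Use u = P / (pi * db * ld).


u = P / (pi * db * ld)
= 31 * 1000 / (pi * 12 * 421)
= 1.953 MPa

1.953


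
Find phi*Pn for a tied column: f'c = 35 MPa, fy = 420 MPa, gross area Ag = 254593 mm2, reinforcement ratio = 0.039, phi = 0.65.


Ast = rho * Ag = 0.039 * 254593 = 9929.127 mm2
phi*Pn = 0.65 * 0.80 * (0.85 * 35 * (254593 - 9929.127) + 420 * 9929.127) / 1000
= 5953.47 kN

5953.47


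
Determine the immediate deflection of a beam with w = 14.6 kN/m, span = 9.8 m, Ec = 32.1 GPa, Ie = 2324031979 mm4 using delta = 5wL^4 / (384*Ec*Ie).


Convert: L = 9.8 m = 9800 mm, Ec = 32.1 GPa = 32100 MPa
delta = 5 * 14.6 * 9800^4 / (384 * 32100 * 2324031979)
= 23.5 mm

23.5


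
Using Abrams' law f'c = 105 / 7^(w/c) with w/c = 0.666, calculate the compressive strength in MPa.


f'c = 105 / 7^0.666
= 105 / 3.655
= 28.73 MPa

28.73


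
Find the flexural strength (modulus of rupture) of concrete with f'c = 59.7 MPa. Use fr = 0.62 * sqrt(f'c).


fr = 0.62 * sqrt(59.7)
= 4.79 MPa

4.79


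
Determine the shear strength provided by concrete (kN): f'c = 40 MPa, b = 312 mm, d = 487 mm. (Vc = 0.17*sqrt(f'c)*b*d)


Vc = 0.17 * sqrt(40) * 312 * 487 / 1000
= 163.37 kN

163.37


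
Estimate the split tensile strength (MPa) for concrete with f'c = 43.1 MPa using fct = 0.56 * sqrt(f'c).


fct = 0.56 * sqrt(43.1)
= 0.56 * 6.565
= 3.676 MPa

3.676


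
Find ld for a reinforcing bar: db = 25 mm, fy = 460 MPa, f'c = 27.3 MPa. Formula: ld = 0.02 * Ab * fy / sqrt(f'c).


Ab = pi * 25^2 / 4 = 490.874 mm2
ld = 0.02 * 490.874 * 460 / sqrt(27.3)
= 864.3 mm

864.3


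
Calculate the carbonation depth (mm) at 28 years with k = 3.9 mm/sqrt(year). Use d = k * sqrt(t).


depth = k * sqrt(t)
= 3.9 * sqrt(28)
= 20.64 mm

20.64


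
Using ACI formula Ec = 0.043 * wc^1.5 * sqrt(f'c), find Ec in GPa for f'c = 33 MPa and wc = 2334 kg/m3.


Ec = 0.043 * 2334^1.5 * sqrt(33) / 1000
= 27.85 GPa

27.85


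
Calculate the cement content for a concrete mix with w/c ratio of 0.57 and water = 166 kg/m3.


Cement = water / (w/c)
= 166 / 0.57
= 291.2 kg/m3

291.2


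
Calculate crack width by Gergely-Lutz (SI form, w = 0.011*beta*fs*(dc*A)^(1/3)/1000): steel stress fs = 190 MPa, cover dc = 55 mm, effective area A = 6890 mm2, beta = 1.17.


w = 0.011 * beta * fs * (dc * A)^(1/3) / 1000
= 0.011 * 1.17 * 190 * (55 * 6890)^(1/3) / 1000
= 0.177 mm

0.177


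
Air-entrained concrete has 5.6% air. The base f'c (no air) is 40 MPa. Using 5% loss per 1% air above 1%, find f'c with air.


Strength loss = (5.6 - 1) * 5 = 23.0%
f'c = 40 * (1 - 23.0/100)
= 30.8 MPa

30.8


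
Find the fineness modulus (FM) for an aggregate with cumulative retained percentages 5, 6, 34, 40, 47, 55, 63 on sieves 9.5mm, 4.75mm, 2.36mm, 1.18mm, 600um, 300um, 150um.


FM = sum(cumulative % retained) / 100
= 250 / 100
= 2.5

2.5


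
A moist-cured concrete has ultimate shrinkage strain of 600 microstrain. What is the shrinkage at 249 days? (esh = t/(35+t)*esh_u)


esh(249) = 249 / (35 + 249) * 600
= 249 / 284 * 600
= 526.1 microstrain

526.1


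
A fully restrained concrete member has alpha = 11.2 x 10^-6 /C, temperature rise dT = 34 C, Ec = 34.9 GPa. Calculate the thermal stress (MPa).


sigma = alpha * dT * Ec
= 11.2e-6 * 34 * 34.9 * 1000
= 13.29 MPa

13.29


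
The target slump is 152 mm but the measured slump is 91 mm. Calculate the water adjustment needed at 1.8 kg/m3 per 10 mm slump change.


Difference = 152 - 91 = 61 mm
Water adjustment = 61 * 1.8 / 10 = 11.0 kg/m3

11.0


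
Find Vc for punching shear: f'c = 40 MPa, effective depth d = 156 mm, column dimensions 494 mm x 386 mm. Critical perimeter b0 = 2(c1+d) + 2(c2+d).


b0 = 2*(494 + 156) + 2*(386 + 156) = 2384 mm
Vc = 0.33 * sqrt(40) * 2384 * 156 / 1000
= 776.2 kN

776.2


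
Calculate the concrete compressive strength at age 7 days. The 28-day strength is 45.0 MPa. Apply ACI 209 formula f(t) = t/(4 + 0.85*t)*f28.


f(7) = 7 / (4 + 0.85 * 7) * 45.0
= 7 / 9.95 * 45.0
= 31.66 MPa

31.66


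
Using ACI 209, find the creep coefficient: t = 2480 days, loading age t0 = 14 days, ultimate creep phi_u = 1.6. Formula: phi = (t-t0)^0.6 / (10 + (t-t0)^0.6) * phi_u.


dt = 2480 - 14 = 2466
phi = 2466^0.6 / (10 + 2466^0.6) * 1.6
= 1.465

1.465


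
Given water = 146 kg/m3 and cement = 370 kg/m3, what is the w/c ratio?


w/c = water / cement
w/c = 146 / 370 = 0.395

0.395


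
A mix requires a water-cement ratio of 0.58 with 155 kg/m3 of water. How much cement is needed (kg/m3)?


Cement = water / (w/c)
= 155 / 0.58
= 267.2 kg/m3

267.2


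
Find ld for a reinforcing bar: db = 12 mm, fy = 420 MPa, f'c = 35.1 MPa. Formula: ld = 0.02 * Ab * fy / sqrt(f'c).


Ab = pi * 12^2 / 4 = 113.097 mm2
ld = 0.02 * 113.097 * 420 / sqrt(35.1)
= 160.4 mm

160.4


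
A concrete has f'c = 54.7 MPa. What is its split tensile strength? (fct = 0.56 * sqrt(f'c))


fct = 0.56 * sqrt(54.7)
= 0.56 * 7.396
= 4.142 MPa

4.142


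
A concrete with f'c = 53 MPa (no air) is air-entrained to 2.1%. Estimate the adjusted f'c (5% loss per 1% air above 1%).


Strength loss = (2.1 - 1) * 5 = 5.5%
f'c = 53 * (1 - 5.5/100)
= 50.09 MPa

50.09


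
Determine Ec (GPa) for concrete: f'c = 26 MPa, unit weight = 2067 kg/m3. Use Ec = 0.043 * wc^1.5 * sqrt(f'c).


Ec = 0.043 * 2067^1.5 * sqrt(26) / 1000
= 20.6 GPa

20.6


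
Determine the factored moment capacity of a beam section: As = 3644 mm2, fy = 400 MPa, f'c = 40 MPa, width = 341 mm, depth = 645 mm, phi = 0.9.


a = As * fy / (0.85 * f'c * b)
= 3644 * 400 / (0.85 * 40 * 341)
= 125.7202 mm
Mn = As * fy * (d - a/2) / 10^6
= 848.5271 kN-m
phi*Mn = 0.9 * 848.5271 = 763.67 kN-m

763.67


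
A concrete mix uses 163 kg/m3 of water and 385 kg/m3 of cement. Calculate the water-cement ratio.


w/c = water / cement
w/c = 163 / 385 = 0.423

0.423


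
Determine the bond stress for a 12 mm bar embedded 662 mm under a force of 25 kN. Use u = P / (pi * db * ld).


u = P / (pi * db * ld)
= 25 * 1000 / (pi * 12 * 662)
= 1.002 MPa

1.002


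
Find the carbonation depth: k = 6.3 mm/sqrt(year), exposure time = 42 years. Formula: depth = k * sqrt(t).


depth = k * sqrt(t)
= 6.3 * sqrt(42)
= 40.83 mm

40.83


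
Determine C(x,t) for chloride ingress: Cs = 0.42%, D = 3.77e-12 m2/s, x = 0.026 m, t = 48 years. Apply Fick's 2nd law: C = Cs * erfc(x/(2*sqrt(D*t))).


t_seconds = 48 * 365.25 * 24 * 3600 = 1514764800.0 s
arg = 0.026 / (2 * sqrt(3.77e-12 * 1514764800.0))
= 0.172
erfc(0.172) = 0.8078
C = 0.42 * 0.8078 = 0.3393%

0.3393


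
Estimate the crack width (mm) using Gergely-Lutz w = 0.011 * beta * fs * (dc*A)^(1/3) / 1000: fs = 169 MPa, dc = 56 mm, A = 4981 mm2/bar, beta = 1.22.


w = 0.011 * beta * fs * (dc * A)^(1/3) / 1000
= 0.011 * 1.22 * 169 * (56 * 4981)^(1/3) / 1000
= 0.148 mm

0.148


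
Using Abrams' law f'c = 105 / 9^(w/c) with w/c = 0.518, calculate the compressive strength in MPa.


f'c = 105 / 9^0.518
= 105 / 3.121
= 33.64 MPa

33.64


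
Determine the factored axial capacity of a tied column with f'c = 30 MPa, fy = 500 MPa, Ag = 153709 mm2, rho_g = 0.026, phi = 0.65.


Ast = rho * Ag = 0.026 * 153709 = 3996.434 mm2
phi*Pn = 0.65 * 0.80 * (0.85 * 30 * (153709 - 3996.434) + 500 * 3996.434) / 1000
= 3024.26 kN

3024.26


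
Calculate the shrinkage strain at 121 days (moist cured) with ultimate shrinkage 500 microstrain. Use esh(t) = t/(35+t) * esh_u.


esh(121) = 121 / (35 + 121) * 500
= 121 / 156 * 500
= 387.8 microstrain

387.8


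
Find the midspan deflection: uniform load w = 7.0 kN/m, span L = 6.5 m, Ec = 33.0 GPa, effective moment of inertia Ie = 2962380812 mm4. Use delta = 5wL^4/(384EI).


Convert: L = 6.5 m = 6500 mm, Ec = 33.0 GPa = 33000 MPa
delta = 5 * 7.0 * 6500^4 / (384 * 33000 * 2962380812)
= 1.66 mm

1.66


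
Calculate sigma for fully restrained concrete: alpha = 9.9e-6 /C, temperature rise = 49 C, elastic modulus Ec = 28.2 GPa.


sigma = alpha * dT * Ec
= 9.9e-6 * 49 * 28.2 * 1000
= 13.68 MPa

13.68


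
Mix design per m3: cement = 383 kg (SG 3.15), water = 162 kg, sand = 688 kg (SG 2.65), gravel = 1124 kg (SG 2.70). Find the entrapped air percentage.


Vol cement = 383 / (3.15 * 1000) = 0.121587 m3
Vol water = 162 / 1000 = 0.162 m3
Vol sand = 688 / (2.65 * 1000) = 0.259623 m3
Vol gravel = 1124 / (2.70 * 1000) = 0.416296 m3
Total solid + water volume = 0.959506 m3
Air = (1 - 0.959506) * 100 = 4.05%

4.05


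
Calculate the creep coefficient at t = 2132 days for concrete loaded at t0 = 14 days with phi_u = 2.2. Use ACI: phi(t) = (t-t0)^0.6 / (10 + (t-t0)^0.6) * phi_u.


dt = 2132 - 14 = 2118
phi = 2118^0.6 / (10 + 2118^0.6) * 2.2
= 1.998

1.998


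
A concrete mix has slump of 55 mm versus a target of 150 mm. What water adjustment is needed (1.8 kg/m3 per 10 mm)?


Difference = 150 - 55 = 95 mm
Water adjustment = 95 * 1.8 / 10 = 17.1 kg/m3

17.1


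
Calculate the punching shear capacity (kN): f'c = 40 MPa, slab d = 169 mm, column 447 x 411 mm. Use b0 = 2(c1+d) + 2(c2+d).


b0 = 2*(447 + 169) + 2*(411 + 169) = 2392 mm
Vc = 0.33 * sqrt(40) * 2392 * 169 / 1000
= 843.71 kN

843.71


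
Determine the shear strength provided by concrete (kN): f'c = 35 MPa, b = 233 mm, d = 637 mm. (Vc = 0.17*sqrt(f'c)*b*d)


Vc = 0.17 * sqrt(35) * 233 * 637 / 1000
= 149.27 kN

149.27


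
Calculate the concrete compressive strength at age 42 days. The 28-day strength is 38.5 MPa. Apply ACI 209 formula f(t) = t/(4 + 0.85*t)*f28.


f(42) = 42 / (4 + 0.85 * 42) * 38.5
= 42 / 39.7 * 38.5
= 40.73 MPa

40.73


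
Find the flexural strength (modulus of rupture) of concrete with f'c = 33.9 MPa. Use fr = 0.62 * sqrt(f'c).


fr = 0.62 * sqrt(33.9)
= 3.61 MPa

3.61


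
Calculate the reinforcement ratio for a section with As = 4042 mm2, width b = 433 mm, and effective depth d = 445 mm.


rho = As / (b * d)
= 4042 / (433 * 445)
= 0.021

0.021


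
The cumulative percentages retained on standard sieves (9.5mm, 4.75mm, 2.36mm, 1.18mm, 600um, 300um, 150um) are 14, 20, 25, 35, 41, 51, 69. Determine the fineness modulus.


FM = sum(cumulative % retained) / 100
= 255 / 100
= 2.55

2.55


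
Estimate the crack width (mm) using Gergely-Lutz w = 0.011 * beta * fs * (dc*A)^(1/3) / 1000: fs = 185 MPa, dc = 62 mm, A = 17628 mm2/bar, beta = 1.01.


w = 0.011 * beta * fs * (dc * A)^(1/3) / 1000
= 0.011 * 1.01 * 185 * (62 * 17628)^(1/3) / 1000
= 0.212 mm

0.212


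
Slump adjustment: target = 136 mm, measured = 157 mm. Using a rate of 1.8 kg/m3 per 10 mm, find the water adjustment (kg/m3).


Difference = 136 - 157 = -21 mm
Water adjustment = -21 * 1.8 / 10 = -3.8 kg/m3

-3.8


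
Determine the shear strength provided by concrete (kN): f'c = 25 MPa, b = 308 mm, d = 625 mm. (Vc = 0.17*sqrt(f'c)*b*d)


Vc = 0.17 * sqrt(25) * 308 * 625 / 1000
= 163.62 kN

163.62


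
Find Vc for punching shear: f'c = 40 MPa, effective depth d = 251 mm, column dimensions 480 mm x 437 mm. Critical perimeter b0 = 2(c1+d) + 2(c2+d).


b0 = 2*(480 + 251) + 2*(437 + 251) = 2838 mm
Vc = 0.33 * sqrt(40) * 2838 * 251 / 1000
= 1486.72 kN

1486.72


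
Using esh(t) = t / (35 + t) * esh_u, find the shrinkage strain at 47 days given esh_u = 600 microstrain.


esh(47) = 47 / (35 + 47) * 600
= 47 / 82 * 600
= 343.9 microstrain

343.9


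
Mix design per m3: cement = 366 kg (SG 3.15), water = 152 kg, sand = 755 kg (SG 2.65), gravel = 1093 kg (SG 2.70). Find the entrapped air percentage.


Vol cement = 366 / (3.15 * 1000) = 0.11619 m3
Vol water = 152 / 1000 = 0.152 m3
Vol sand = 755 / (2.65 * 1000) = 0.284906 m3
Vol gravel = 1093 / (2.70 * 1000) = 0.404815 m3
Total solid + water volume = 0.957911 m3
Air = (1 - 0.957911) * 100 = 4.21%

4.21


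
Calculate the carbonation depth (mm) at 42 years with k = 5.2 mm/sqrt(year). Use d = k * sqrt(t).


depth = k * sqrt(t)
= 5.2 * sqrt(42)
= 33.7 mm

33.7


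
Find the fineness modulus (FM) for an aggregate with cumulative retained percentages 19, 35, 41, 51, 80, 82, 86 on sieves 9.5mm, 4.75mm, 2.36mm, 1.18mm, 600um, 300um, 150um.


FM = sum(cumulative % retained) / 100
= 394 / 100
= 3.94

3.94


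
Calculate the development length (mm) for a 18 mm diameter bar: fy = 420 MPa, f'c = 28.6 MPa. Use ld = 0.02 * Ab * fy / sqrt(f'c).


Ab = pi * 18^2 / 4 = 254.469 mm2
ld = 0.02 * 254.469 * 420 / sqrt(28.6)
= 399.7 mm

399.7


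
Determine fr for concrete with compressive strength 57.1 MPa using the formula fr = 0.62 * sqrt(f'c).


fr = 0.62 * sqrt(57.1)
= 4.685 MPa

4.685


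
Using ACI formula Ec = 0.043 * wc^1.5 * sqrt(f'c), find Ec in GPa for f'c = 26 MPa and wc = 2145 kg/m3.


Ec = 0.043 * 2145^1.5 * sqrt(26) / 1000
= 21.78 GPa

21.78


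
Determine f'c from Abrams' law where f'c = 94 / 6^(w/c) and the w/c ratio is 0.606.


f'c = 94 / 6^0.606
= 94 / 2.962
= 31.74 MPa

31.74


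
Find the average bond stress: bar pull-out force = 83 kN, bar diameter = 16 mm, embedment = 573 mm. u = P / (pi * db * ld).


u = P / (pi * db * ld)
= 83 * 1000 / (pi * 16 * 573)
= 2.882 MPa

2.882


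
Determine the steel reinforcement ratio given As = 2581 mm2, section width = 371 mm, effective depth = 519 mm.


rho = As / (b * d)
= 2581 / (371 * 519)
= 0.0134

0.0134


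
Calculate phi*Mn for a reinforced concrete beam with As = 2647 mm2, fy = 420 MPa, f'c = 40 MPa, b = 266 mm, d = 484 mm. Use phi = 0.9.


a = As * fy / (0.85 * f'c * b)
= 2647 * 420 / (0.85 * 40 * 266)
= 122.9257 mm
Mn = As * fy * (d - a/2) / 10^6
= 469.7515 kN-m
phi*Mn = 0.9 * 469.7515 = 422.78 kN-m

422.78


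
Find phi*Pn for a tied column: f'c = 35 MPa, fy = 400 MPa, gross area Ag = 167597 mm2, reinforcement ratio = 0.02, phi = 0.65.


Ast = rho * Ag = 0.02 * 167597 = 3351.94 mm2
phi*Pn = 0.65 * 0.80 * (0.85 * 35 * (167597 - 3351.94) + 400 * 3351.94) / 1000
= 3238.07 kN

3238.07


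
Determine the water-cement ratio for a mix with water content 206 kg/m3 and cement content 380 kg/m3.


w/c = water / cement
w/c = 206 / 380 = 0.542

0.542


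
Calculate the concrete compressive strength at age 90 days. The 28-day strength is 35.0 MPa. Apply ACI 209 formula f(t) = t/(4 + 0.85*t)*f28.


f(90) = 90 / (4 + 0.85 * 90) * 35.0
= 90 / 80.5 * 35.0
= 39.13 MPa

39.13


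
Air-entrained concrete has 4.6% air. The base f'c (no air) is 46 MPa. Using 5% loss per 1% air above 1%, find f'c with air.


Strength loss = (4.6 - 1) * 5 = 18.0%
f'c = 46 * (1 - 18.0/100)
= 37.72 MPa

37.72


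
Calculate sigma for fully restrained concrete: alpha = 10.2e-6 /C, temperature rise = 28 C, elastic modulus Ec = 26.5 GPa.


sigma = alpha * dT * Ec
= 10.2e-6 * 28 * 26.5 * 1000
= 7.568 MPa

7.568


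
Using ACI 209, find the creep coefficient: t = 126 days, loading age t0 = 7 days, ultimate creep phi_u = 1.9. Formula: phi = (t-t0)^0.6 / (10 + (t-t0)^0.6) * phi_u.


dt = 126 - 7 = 119
phi = 119^0.6 / (10 + 119^0.6) * 1.9
= 1.211

1.211


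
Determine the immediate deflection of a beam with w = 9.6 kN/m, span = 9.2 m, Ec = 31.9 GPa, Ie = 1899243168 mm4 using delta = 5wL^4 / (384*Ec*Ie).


Convert: L = 9.2 m = 9200 mm, Ec = 31.9 GPa = 31900 MPa
delta = 5 * 9.6 * 9200^4 / (384 * 31900 * 1899243168)
= 14.78 mm

14.78


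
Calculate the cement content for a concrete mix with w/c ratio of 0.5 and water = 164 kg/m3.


Cement = water / (w/c)
= 164 / 0.5
= 328.0 kg/m3

328.0


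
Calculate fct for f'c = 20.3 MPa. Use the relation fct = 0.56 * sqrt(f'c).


fct = 0.56 * sqrt(20.3)
= 0.56 * 4.506
= 2.523 MPa

2.523


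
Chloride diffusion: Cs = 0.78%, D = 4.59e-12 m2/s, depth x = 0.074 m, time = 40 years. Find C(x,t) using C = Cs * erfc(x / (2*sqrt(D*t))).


t_seconds = 40 * 365.25 * 24 * 3600 = 1262304000.0 s
arg = 0.074 / (2 * sqrt(4.59e-12 * 1262304000.0))
= 0.4861
erfc(0.4861) = 0.4918
C = 0.78 * 0.4918 = 0.3836%

0.3836


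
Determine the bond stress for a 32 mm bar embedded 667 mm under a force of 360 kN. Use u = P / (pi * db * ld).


u = P / (pi * db * ld)
= 360 * 1000 / (pi * 32 * 667)
= 5.369 MPa

5.369


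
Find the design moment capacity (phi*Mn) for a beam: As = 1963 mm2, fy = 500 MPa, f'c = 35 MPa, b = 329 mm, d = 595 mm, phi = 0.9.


a = As * fy / (0.85 * f'c * b)
= 1963 * 500 / (0.85 * 35 * 329)
= 100.2784 mm
Mn = As * fy * (d - a/2) / 10^6
= 534.7809 kN-m
phi*Mn = 0.9 * 534.7809 = 481.3 kN-m

481.3


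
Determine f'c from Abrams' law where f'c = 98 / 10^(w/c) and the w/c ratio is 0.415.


f'c = 98 / 10^0.415
= 98 / 2.6
= 37.69 MPa

37.69


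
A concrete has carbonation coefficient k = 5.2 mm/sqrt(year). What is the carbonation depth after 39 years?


depth = k * sqrt(t)
= 5.2 * sqrt(39)
= 32.47 mm

32.47


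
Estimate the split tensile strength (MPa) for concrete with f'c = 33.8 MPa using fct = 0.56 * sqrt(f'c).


fct = 0.56 * sqrt(33.8)
= 0.56 * 5.814
= 3.256 MPa

3.256


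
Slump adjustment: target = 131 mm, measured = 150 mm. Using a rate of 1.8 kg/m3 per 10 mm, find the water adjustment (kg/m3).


Difference = 131 - 150 = -19 mm
Water adjustment = -19 * 1.8 / 10 = -3.4 kg/m3

-3.4


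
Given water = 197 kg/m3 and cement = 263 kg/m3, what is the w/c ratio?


w/c = water / cement
w/c = 197 / 263 = 0.749

0.749


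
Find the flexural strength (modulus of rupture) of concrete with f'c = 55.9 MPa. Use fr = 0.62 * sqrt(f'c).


fr = 0.62 * sqrt(55.9)
= 4.636 MPa

4.636


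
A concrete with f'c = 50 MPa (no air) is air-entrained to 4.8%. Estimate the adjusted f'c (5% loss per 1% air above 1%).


Strength loss = (4.8 - 1) * 5 = 19.0%
f'c = 50 * (1 - 19.0/100)
= 40.5 MPa

40.5


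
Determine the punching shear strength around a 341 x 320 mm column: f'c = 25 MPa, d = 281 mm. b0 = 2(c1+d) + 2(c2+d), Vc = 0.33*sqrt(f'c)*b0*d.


b0 = 2*(341 + 281) + 2*(320 + 281) = 2446 mm
Vc = 0.33 * sqrt(25) * 2446 * 281 / 1000
= 1134.09 kN

1134.09


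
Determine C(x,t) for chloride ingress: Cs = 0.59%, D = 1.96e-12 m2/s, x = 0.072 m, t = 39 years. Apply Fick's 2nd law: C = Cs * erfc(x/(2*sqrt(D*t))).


t_seconds = 39 * 365.25 * 24 * 3600 = 1230746400.0 s
arg = 0.072 / (2 * sqrt(1.96e-12 * 1230746400.0))
= 0.733
erfc(0.733) = 0.2999
C = 0.59 * 0.2999 = 0.177%

0.177


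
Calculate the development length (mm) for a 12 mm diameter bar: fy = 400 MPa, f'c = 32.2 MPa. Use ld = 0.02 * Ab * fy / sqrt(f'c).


Ab = pi * 12^2 / 4 = 113.097 mm2
ld = 0.02 * 113.097 * 400 / sqrt(32.2)
= 159.4 mm

159.4


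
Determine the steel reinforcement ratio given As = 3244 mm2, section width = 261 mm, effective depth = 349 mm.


rho = As / (b * d)
= 3244 / (261 * 349)
= 0.0356

0.0356


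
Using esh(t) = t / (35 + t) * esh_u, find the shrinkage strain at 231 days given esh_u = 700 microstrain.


esh(231) = 231 / (35 + 231) * 700
= 231 / 266 * 700
= 607.9 microstrain

607.9


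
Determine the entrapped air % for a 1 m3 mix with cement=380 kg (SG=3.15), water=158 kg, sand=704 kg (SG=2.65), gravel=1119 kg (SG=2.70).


Vol cement = 380 / (3.15 * 1000) = 0.120635 m3
Vol water = 158 / 1000 = 0.158 m3
Vol sand = 704 / (2.65 * 1000) = 0.26566 m3
Vol gravel = 1119 / (2.70 * 1000) = 0.414444 m3
Total solid + water volume = 0.95874 m3
Air = (1 - 0.95874) * 100 = 4.13%

4.13
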